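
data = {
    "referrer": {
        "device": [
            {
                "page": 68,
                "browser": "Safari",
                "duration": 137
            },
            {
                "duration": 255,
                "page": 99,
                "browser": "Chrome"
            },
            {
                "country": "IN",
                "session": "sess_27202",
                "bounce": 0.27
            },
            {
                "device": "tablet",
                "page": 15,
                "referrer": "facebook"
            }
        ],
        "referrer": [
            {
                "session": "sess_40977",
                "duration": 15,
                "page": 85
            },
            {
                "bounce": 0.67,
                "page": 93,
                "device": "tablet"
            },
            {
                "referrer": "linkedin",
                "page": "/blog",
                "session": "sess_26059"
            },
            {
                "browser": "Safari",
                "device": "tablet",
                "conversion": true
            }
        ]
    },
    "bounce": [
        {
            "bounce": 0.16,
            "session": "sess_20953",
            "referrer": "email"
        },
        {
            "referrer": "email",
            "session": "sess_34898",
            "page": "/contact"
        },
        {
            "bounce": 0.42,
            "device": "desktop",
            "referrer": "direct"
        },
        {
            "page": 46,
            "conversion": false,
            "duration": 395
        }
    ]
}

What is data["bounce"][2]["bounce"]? 0.42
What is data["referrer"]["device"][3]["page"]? 15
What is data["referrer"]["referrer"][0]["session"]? "sess_40977"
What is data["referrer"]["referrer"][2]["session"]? "sess_26059"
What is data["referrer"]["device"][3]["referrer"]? "facebook"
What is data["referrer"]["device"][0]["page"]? 68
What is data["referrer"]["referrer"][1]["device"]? "tablet"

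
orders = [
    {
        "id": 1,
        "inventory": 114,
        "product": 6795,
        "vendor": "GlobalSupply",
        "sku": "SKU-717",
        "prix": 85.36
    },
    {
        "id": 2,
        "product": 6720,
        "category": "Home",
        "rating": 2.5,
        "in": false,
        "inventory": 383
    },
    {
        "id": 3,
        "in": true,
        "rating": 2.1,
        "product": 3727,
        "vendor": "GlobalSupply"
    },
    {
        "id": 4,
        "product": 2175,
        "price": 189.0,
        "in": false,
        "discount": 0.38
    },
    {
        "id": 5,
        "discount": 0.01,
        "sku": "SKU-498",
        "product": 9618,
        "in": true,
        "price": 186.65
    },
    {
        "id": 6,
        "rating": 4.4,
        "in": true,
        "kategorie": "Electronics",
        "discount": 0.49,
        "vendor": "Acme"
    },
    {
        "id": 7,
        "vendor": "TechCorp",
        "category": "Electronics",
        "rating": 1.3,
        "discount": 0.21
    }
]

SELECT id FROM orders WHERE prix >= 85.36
[1]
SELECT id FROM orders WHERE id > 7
[]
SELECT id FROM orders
[1, 2, 3, 4, 5, 6, 7]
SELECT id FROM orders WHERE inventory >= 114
[1, 2]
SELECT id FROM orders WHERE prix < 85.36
[]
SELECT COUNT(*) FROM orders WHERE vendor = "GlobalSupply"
2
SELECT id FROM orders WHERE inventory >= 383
[2]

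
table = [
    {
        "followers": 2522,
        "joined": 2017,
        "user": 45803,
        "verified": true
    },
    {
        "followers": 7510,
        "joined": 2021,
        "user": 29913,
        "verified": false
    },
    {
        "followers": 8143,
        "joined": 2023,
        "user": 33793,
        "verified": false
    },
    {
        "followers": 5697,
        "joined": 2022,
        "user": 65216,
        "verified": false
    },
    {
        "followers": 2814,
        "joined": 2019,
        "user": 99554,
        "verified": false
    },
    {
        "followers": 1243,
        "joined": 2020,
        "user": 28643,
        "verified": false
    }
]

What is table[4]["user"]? 99554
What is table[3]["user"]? 65216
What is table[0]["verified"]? True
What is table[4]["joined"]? 2019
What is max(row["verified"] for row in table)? True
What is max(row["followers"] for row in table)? 8143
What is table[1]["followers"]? 7510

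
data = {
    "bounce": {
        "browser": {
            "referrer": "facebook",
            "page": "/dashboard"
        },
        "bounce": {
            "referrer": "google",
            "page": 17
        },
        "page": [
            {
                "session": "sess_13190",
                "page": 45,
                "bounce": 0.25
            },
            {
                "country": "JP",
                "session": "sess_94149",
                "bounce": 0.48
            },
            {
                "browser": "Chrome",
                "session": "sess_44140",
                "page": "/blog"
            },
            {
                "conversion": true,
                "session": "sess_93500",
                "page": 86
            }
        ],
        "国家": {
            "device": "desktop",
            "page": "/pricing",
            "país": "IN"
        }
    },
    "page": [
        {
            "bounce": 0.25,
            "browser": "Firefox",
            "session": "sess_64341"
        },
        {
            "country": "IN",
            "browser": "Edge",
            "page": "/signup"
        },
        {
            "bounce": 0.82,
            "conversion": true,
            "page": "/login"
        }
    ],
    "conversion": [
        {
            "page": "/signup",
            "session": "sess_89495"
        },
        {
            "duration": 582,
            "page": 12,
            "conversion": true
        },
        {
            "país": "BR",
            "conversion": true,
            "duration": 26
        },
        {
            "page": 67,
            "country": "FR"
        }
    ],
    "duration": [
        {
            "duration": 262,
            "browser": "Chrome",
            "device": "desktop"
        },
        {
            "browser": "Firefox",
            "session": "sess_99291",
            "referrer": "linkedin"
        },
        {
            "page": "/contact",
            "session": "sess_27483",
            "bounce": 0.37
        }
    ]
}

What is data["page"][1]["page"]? "/signup"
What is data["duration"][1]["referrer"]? "linkedin"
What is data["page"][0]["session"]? "sess_64341"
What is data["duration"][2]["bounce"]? 0.37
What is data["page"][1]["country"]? "IN"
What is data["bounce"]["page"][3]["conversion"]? True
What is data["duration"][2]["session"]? "sess_27483"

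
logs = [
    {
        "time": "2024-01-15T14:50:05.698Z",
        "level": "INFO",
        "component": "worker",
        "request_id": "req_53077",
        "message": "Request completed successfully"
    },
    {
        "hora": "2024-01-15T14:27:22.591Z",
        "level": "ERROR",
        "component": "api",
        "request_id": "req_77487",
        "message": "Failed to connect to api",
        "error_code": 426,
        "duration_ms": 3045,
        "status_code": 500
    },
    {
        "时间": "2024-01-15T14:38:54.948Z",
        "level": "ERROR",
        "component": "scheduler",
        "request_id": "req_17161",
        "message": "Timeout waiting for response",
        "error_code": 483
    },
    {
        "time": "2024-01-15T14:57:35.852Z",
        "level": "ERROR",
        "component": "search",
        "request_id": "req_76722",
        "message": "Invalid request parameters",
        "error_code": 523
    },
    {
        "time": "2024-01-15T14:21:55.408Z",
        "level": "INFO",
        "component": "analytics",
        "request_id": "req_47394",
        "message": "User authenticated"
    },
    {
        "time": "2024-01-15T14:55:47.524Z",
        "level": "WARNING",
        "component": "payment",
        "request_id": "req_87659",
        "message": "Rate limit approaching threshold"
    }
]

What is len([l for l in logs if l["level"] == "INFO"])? 2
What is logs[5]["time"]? "2024-01-15T14:55:47.524Z"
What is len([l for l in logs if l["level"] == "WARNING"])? 1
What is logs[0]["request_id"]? "req_53077"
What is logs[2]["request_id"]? "req_17161"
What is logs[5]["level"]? "WARNING"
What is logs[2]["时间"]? "2024-01-15T14:38:54.948Z"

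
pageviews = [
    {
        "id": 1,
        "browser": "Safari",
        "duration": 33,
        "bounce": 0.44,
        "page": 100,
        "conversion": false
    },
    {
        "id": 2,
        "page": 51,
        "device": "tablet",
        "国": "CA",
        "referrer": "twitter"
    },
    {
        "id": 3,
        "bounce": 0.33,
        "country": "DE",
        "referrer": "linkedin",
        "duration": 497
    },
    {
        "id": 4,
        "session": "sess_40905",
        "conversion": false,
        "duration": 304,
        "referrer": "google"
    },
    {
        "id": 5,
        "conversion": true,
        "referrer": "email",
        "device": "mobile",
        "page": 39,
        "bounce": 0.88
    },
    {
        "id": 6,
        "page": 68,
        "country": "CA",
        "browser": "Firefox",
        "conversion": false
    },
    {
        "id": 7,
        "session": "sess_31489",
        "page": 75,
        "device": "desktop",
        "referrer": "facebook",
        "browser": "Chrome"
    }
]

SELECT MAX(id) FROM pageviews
7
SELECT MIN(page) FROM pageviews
39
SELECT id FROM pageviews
[1, 2, 3, 4, 5, 6, 7]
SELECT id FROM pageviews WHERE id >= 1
[1, 2, 3, 4, 5, 6, 7]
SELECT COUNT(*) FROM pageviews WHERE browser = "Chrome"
1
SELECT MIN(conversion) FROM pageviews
False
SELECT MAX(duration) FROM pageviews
497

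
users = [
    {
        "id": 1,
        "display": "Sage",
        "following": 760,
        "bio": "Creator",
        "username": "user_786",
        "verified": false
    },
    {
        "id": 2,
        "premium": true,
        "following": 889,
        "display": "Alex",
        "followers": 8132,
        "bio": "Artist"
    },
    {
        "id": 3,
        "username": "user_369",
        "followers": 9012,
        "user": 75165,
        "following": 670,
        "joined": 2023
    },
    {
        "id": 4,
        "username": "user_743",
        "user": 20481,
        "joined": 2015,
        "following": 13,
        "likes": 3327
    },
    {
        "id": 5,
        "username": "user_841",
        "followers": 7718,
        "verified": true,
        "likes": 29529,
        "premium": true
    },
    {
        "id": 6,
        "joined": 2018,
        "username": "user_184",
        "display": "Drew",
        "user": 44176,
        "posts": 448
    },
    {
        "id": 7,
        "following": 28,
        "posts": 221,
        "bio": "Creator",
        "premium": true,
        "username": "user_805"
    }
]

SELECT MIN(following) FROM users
13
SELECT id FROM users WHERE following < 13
[]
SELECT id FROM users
[1, 2, 3, 4, 5, 6, 7]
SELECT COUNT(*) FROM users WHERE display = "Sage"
1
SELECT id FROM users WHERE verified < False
[]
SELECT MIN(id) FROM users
1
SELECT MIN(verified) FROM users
False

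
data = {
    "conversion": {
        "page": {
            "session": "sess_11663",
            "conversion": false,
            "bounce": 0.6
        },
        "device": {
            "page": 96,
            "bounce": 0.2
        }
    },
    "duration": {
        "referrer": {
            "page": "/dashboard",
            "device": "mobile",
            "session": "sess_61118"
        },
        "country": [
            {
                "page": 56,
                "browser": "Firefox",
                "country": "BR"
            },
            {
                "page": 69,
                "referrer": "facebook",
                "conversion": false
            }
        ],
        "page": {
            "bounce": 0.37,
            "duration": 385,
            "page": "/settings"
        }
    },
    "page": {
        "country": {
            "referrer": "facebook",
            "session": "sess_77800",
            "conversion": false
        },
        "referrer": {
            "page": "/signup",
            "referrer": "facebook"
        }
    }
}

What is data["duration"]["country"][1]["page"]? 69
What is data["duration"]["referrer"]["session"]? "sess_61118"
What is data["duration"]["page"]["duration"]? 385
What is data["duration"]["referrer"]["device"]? "mobile"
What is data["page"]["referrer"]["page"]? "/signup"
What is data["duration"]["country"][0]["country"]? "BR"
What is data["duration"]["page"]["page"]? "/settings"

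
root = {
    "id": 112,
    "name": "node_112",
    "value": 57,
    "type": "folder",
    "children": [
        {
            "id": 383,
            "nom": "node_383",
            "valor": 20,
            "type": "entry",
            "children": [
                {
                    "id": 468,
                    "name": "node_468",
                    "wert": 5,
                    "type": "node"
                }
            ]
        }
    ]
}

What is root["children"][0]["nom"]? "node_383"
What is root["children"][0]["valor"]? 20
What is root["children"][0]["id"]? 383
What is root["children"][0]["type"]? "entry"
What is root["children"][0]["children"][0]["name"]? "node_468"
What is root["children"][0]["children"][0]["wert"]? 5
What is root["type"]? "folder"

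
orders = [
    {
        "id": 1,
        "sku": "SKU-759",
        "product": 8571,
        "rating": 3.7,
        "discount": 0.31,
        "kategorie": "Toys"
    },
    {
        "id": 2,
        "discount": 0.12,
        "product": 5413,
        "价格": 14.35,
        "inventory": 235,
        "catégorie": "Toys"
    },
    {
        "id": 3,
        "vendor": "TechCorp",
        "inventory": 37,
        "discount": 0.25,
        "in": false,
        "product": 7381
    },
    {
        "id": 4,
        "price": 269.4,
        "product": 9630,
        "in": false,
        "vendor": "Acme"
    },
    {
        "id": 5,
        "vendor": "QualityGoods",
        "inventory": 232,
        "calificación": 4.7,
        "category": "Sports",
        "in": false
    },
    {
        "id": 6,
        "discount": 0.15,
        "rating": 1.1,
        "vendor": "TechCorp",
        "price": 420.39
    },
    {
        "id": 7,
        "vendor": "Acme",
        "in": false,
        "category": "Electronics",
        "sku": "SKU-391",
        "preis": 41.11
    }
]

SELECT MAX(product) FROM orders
9630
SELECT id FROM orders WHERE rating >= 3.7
[1]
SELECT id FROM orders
[1, 2, 3, 4, 5, 6, 7]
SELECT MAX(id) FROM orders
7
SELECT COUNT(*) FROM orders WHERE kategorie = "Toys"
1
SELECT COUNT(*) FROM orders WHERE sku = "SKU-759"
1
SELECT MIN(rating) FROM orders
1.1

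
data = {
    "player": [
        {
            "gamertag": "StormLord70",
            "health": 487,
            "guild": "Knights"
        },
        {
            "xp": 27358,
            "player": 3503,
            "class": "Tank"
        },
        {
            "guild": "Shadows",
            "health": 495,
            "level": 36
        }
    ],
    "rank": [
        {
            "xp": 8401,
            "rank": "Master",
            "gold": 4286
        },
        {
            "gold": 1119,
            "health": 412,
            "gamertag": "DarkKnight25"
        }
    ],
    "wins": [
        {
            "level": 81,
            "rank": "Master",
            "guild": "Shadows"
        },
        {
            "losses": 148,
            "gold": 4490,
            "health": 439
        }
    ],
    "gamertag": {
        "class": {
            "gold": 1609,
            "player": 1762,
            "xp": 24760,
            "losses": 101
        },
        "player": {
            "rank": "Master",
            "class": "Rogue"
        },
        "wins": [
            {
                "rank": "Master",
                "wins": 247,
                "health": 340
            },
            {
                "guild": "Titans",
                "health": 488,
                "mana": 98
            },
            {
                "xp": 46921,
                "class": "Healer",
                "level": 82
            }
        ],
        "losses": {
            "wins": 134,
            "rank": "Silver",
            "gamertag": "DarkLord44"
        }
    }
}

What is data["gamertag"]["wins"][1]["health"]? 488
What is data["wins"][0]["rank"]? "Master"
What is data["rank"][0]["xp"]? 8401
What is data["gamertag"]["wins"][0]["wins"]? 247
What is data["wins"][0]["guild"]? "Shadows"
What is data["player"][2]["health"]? 495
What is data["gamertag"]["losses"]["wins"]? 134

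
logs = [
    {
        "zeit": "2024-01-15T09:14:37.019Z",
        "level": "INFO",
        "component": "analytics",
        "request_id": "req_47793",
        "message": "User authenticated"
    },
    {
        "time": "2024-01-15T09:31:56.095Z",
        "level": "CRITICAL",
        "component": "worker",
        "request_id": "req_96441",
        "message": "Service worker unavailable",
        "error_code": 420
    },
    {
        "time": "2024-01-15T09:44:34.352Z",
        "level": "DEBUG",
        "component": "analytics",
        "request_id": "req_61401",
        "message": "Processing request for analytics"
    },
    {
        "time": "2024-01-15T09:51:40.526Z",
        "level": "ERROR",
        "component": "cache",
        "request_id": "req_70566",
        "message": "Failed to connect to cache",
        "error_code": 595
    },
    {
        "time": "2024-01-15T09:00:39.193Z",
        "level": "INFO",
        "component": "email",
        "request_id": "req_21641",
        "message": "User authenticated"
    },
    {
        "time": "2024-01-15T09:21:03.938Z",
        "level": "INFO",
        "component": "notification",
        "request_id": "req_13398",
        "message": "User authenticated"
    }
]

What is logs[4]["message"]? "User authenticated"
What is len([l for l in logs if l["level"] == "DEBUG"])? 1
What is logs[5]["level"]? "INFO"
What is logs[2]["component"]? "analytics"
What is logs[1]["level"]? "CRITICAL"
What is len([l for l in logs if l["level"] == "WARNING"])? 0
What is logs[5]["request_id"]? "req_13398"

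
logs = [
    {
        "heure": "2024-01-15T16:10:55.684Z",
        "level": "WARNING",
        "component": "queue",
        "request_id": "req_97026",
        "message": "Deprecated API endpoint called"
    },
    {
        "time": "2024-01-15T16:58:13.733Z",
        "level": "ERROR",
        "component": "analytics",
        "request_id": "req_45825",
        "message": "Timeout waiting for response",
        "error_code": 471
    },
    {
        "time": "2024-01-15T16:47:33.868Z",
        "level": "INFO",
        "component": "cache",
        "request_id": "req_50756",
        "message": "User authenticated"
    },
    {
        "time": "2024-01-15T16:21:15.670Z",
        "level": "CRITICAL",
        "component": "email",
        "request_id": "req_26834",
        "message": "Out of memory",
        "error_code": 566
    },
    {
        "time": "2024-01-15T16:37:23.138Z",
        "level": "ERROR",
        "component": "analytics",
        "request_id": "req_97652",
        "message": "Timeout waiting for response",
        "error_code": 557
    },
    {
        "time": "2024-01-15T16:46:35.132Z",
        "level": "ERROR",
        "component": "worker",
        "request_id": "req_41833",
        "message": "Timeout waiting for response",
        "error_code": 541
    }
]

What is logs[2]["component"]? "cache"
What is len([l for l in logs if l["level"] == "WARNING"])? 1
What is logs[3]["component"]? "email"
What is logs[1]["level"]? "ERROR"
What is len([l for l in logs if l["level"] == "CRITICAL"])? 1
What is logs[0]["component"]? "queue"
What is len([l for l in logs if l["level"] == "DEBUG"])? 0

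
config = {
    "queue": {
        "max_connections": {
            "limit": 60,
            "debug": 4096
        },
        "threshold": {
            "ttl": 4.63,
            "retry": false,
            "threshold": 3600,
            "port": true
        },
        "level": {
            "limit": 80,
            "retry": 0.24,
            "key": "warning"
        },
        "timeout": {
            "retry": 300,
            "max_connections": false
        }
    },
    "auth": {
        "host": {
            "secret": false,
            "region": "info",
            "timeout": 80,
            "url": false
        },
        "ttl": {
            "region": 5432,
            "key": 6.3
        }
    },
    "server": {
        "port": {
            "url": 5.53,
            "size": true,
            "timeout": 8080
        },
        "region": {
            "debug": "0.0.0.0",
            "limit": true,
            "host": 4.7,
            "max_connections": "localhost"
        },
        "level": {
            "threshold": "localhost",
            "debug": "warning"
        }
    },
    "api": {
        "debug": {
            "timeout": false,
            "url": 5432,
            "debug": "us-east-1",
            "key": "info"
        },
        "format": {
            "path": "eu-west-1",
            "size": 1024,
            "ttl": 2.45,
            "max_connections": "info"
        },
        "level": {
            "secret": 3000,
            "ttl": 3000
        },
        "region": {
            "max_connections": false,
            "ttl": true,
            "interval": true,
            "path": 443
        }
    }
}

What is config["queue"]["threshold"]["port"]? True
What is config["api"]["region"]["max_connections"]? False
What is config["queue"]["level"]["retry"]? 0.24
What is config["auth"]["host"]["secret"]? False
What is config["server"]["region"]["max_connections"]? "localhost"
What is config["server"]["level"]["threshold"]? "localhost"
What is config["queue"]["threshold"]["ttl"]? 4.63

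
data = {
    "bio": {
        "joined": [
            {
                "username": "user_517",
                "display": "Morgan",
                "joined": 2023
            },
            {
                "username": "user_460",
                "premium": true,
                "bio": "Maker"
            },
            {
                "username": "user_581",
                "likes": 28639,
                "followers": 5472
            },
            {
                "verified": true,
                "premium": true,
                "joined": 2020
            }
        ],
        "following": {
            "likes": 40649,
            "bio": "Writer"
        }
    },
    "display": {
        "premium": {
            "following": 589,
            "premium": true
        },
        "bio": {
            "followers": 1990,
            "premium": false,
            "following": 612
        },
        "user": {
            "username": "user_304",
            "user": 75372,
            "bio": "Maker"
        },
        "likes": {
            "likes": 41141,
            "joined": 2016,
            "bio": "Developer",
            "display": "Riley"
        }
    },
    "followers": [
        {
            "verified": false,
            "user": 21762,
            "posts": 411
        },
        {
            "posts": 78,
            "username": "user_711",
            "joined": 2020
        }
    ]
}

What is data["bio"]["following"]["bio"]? "Writer"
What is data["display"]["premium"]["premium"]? True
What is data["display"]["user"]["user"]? 75372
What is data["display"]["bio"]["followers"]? 1990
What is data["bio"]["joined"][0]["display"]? "Morgan"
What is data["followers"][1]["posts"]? 78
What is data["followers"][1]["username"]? "user_711"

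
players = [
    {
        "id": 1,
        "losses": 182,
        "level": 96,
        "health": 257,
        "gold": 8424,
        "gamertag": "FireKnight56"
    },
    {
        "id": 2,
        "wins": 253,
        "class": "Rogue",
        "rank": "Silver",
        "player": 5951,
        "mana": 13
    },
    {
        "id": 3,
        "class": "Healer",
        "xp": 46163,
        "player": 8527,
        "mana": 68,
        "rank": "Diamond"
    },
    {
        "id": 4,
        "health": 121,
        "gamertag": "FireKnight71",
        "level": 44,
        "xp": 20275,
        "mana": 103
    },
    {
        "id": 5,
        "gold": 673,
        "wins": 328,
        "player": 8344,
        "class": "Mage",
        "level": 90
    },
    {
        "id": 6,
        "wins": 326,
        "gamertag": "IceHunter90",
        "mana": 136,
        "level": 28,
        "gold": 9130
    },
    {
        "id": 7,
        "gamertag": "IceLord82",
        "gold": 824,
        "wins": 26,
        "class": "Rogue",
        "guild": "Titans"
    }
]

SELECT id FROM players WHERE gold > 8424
[6]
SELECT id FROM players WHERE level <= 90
[4, 5, 6]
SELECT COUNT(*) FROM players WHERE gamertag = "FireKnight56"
1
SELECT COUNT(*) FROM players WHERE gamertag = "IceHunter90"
1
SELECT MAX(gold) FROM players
9130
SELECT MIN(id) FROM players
1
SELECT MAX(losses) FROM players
182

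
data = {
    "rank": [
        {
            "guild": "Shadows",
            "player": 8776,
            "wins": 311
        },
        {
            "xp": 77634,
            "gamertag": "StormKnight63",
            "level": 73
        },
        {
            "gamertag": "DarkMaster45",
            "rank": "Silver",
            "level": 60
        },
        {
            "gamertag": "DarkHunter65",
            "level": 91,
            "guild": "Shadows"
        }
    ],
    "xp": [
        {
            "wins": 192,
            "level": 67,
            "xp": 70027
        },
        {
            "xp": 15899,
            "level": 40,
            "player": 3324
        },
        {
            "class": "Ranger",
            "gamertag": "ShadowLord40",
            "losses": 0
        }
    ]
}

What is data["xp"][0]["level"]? 67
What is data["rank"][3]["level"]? 91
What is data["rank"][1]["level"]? 73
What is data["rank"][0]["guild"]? "Shadows"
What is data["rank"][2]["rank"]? "Silver"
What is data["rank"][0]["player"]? 8776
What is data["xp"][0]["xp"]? 70027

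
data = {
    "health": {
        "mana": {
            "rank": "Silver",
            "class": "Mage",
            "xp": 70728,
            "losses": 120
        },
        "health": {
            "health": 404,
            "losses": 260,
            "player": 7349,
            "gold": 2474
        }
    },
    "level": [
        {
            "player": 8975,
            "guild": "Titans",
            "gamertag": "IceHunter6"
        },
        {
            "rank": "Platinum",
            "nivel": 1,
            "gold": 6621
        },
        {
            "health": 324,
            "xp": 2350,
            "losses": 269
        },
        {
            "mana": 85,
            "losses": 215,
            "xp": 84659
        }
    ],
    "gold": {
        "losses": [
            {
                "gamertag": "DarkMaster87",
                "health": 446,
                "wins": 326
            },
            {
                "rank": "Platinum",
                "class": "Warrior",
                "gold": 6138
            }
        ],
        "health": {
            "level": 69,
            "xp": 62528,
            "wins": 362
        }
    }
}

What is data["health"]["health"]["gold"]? 2474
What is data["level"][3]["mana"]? 85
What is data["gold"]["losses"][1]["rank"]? "Platinum"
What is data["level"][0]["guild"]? "Titans"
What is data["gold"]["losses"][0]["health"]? 446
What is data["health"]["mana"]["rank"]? "Silver"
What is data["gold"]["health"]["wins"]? 362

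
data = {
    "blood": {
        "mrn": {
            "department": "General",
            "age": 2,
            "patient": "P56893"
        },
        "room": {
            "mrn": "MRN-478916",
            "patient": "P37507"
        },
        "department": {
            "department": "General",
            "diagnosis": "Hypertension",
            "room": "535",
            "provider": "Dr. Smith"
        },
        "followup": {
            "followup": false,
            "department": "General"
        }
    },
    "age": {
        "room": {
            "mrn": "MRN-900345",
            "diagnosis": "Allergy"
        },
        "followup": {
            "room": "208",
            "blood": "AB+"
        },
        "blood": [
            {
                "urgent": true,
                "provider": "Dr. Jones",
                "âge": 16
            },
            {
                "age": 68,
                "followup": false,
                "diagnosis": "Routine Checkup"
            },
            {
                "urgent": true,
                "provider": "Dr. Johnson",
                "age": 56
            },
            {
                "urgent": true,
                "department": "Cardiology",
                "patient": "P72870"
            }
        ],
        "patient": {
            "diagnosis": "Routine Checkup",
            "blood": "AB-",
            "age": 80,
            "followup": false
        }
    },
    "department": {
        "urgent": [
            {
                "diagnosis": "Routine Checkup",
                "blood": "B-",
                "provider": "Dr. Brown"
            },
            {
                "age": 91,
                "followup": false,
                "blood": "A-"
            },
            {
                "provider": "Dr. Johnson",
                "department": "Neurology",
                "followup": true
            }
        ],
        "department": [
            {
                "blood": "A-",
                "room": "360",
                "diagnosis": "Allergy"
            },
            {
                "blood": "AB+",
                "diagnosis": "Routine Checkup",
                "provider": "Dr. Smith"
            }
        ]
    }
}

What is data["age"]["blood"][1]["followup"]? False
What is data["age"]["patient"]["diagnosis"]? "Routine Checkup"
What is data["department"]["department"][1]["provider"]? "Dr. Smith"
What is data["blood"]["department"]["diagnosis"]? "Hypertension"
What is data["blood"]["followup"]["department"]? "General"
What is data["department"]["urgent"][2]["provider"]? "Dr. Johnson"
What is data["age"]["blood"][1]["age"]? 68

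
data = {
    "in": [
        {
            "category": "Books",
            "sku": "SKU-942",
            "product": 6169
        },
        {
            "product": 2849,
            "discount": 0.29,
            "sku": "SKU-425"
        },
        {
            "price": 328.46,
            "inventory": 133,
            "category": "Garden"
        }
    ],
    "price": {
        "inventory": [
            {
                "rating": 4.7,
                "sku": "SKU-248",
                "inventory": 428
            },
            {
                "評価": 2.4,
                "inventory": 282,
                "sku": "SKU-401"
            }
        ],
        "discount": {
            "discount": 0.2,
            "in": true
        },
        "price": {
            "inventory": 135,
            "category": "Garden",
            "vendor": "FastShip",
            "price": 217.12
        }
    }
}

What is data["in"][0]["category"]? "Books"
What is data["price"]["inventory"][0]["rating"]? 4.7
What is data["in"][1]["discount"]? 0.29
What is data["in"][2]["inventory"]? 133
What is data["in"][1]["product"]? 2849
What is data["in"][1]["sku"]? "SKU-425"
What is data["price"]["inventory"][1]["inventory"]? 282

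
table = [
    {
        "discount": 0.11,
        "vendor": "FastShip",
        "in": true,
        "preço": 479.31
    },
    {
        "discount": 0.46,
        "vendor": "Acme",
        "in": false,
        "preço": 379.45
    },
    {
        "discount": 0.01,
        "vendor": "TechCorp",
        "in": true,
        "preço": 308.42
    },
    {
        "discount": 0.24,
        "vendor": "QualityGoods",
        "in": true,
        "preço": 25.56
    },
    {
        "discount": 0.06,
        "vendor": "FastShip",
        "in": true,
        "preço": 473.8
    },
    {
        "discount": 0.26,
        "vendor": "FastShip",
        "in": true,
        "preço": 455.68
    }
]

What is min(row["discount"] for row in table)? 0.01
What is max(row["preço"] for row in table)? 479.31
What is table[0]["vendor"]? "FastShip"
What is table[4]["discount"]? 0.06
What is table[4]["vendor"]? "FastShip"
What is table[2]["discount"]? 0.01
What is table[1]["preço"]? 379.45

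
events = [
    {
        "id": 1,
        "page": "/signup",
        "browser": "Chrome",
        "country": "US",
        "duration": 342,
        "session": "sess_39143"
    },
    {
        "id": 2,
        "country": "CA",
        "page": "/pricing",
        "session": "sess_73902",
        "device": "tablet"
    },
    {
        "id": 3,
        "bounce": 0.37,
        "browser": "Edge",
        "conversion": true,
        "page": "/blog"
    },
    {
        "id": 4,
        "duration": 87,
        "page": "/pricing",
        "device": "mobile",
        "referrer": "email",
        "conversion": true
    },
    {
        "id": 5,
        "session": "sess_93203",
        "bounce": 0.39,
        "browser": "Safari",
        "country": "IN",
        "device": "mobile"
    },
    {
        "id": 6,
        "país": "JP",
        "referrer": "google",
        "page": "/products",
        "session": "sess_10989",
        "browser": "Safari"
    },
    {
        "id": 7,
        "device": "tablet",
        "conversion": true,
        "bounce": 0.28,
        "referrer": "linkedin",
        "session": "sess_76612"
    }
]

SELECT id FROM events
[1, 2, 3, 4, 5, 6, 7]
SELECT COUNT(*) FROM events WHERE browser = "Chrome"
1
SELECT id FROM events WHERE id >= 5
[5, 6, 7]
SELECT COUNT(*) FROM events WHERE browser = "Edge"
1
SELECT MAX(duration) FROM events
342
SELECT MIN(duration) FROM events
87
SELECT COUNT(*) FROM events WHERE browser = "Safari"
2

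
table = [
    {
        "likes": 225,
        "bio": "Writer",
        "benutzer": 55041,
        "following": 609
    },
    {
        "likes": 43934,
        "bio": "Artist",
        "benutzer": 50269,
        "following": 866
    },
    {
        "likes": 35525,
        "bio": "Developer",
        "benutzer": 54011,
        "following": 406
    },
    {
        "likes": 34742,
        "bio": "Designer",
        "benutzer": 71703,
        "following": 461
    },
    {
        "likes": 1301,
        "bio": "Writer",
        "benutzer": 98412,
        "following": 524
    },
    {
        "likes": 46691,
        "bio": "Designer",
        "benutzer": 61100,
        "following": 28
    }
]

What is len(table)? 6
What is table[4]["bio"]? "Writer"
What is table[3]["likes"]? 34742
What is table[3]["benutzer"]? 71703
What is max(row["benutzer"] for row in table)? 98412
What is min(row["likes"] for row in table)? 225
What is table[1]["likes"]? 43934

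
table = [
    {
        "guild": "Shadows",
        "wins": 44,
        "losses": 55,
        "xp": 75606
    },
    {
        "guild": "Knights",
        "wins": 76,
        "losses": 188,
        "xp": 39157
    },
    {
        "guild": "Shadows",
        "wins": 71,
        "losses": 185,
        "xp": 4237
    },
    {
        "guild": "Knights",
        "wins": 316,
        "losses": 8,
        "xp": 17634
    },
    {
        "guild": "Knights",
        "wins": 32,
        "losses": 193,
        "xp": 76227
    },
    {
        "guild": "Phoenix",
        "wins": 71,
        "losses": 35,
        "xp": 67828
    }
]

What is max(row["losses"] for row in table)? 193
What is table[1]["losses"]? 188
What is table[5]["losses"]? 35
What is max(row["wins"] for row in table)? 316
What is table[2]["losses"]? 185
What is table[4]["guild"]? "Knights"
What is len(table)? 6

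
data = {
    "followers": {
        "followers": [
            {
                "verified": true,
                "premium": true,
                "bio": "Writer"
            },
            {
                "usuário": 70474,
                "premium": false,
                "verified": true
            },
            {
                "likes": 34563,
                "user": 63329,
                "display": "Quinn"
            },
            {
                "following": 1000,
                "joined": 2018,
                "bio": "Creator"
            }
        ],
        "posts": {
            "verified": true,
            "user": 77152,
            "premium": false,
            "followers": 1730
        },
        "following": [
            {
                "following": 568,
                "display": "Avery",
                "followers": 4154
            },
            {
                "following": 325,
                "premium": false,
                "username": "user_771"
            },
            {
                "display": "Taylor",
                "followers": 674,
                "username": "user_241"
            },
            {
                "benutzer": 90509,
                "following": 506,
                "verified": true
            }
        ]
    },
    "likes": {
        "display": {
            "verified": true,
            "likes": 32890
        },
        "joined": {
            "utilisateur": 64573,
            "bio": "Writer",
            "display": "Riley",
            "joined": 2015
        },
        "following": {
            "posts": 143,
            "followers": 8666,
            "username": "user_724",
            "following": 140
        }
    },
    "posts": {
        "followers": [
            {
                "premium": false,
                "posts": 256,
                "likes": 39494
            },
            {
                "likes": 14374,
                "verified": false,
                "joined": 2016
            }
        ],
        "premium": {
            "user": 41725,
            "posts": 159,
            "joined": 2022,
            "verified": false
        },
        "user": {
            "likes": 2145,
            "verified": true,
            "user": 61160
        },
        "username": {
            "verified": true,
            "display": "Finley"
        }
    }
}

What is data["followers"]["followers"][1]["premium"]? False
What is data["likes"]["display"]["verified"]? True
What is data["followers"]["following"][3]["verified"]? True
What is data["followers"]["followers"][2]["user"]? 63329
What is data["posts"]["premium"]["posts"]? 159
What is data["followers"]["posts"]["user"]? 77152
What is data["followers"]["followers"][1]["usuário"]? 70474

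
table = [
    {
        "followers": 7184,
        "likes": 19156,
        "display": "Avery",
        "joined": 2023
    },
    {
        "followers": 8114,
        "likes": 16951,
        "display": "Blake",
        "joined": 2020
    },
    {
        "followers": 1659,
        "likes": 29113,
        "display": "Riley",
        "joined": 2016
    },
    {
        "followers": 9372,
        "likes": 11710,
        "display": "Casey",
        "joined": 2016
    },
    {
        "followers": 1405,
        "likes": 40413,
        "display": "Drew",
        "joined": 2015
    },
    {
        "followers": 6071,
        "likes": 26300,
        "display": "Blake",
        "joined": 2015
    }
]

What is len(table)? 6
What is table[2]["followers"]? 1659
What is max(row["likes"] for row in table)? 40413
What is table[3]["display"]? "Casey"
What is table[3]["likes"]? 11710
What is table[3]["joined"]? 2016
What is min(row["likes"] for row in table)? 11710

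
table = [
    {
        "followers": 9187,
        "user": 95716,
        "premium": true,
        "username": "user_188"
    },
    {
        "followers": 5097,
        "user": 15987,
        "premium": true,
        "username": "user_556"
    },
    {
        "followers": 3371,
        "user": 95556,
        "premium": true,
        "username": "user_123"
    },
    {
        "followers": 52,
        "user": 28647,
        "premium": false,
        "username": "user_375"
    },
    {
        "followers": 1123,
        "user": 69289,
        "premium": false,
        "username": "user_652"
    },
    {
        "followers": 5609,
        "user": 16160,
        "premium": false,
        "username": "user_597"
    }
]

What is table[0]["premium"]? True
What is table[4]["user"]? 69289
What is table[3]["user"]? 28647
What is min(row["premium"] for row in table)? False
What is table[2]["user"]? 95556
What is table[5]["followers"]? 5609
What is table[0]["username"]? "user_188"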